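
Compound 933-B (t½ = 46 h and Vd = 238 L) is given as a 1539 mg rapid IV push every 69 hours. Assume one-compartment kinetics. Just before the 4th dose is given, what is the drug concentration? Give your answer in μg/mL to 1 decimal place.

f = (1/2)^(τ/t½) = (1/2)^(69/46) ≈ 0.3536.
C₀ = D/Vd = 1539/238 ≈ 6.466 μg/mL.
Before the 4th dose, 3 doses have been given. Superposition: Cmin = C₀·(f + f² + … + f^3).
≈ 6.466 × (0.3536 + 0.1250 + 0.0442) ≈ 6.466 × 0.5228 ≈ 3.380 μg/mL.

3.4 μg/mL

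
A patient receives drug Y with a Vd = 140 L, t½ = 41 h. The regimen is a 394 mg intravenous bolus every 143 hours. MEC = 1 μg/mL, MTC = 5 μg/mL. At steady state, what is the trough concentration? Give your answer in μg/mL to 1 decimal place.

0.3 μg/mL

Over one 143-h interval, 143/41 ≈ 3.4878 half-lives elapse, leaving f ≈ 0.0891 of each dose.
At steady state, accumulation factor R = 1/(1 − e^(−kτ)) ≈ 1.0978.
Single-dose peak C₀ = D/Vd = 394/140 ≈ 2.814 μg/mL.
Steady-state peak Cmax,ss = C₀·R ≈ 2.814 × 1.0978 ≈ 3.089 μg/mL.
Steady-state trough Cmin,ss = Cmax,ss·f ≈ 3.089 × 0.0891 ≈ 0.275 μg/mL.
Trough 0.3 μg/mL vs MEC 1 μg/mL: subtherapeutic.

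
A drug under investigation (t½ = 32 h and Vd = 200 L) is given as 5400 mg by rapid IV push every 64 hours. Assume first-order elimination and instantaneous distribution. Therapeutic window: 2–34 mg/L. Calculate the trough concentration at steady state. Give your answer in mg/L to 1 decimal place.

9.0 mg/L

The dosing interval is 2 half-lives, so f = 2^(−2) = 0.25.
Accumulation ratio R = 1/(1 − f) = 1/0.75 = 4/3.
Single-dose peak C₀ = D/Vd = 5400/200 = 27 mg/L.
Steady-state peak Cmax,ss = C₀·R = 27 × 4/3 ≈ 36.000 mg/L.
Steady-state trough Cmin,ss = Cmax,ss·f ≈ 36.000 × 0.25 ≈ 9.000 mg/L.
Trough 9.0 mg/L vs MEC 2 mg/L: adequate.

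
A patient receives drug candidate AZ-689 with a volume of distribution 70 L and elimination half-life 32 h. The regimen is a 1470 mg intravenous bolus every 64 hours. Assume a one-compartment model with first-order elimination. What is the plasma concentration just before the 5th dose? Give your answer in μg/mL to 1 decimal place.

7.0 μg/mL

f = (1/2)^(τ/t½) = (1/2)^(64/32) ≈ 0.2500.
C₀ = D/Vd = 1470/70 ≈ 21.000 μg/mL.
Before the 5th dose, 4 doses have been given. Superposition: Cmin = C₀·(f + f² + … + f^4).
≈ 21.000 × (0.2500 + 0.0625 + 0.0156 + 0.0039) ≈ 21.000 × 0.3320 ≈ 6.972 μg/mL.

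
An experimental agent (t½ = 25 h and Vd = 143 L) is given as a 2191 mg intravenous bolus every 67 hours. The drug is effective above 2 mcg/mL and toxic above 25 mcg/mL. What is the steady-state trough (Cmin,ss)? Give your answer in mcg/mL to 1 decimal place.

2.8 mcg/mL

τ/t½ = 67/25 ≈ 2.68, so fraction remaining f = (1/2)^(67/25) ≈ 0.1560.
Each bolus raises the concentration by D/Vd = 2191/143 ≈ 15.322 mcg/mL.
Steady-state trough Cmin,ss = C₀·f/(1−f) ≈ 15.322 × 0.1560/0.8440 ≈ 2.832 mcg/mL.
Trough 2.8 mcg/mL vs MEC 2 mcg/mL: adequate.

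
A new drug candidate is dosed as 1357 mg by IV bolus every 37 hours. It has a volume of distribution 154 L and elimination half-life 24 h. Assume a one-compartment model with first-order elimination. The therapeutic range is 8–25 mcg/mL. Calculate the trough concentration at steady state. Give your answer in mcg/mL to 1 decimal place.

4.6 mcg/mL

Over one 37-h interval, 37/24 ≈ 1.5417 half-lives elapse, leaving f ≈ 0.3435 of each dose.
Accumulation ratio R = 1/(1 − f) ≈ 1/0.6565 ≈ 1.5232.
Single-dose peak C₀ = D/Vd = 1357/154 ≈ 8.812 mcg/mL.
Cmax,ss = C₀/(1 − f) ≈ 8.812/0.6565 ≈ 13.423 mcg/mL.
Steady-state trough Cmin,ss = Cmax,ss·f ≈ 13.423 × 0.3435 ≈ 4.611 mcg/mL.
Trough 4.6 mcg/mL vs MEC 8 mcg/mL: subtherapeutic.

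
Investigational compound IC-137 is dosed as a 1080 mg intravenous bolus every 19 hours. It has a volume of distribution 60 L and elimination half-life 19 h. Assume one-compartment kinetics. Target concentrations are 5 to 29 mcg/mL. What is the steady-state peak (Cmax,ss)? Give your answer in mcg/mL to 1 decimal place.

The dosing interval is 1 half-life, so f = 2^(−1) = 0.5.
At steady state, R = 1/(1 − 0.5) = 2/1.
Single-dose peak C₀ = D/Vd = 1080/60 = 18 mcg/mL.
Steady-state peak Cmax,ss = C₀·R = 18 × 2/1 ≈ 36.000 mcg/mL.
Peak 36.0 mcg/mL vs MTC 29 mcg/mL: exceeds toxic threshold.

36.0 mcg/mL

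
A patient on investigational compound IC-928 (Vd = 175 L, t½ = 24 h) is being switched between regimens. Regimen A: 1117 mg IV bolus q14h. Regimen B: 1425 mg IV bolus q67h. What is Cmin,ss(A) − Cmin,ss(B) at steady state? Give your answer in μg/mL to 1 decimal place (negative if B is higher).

Regimen A: f = (1/2)^(14/24) ≈ 0.6674; Cmin,ss = (1117/175)·f/(1−f) ≈ 12.808 μg/mL.
Regimen B: f = (1/2)^(67/24) ≈ 0.1444; Cmin,ss = (1425/175)·f/(1−f) ≈ 1.374 μg/mL.
Difference ≈ 12.808 − 1.374 ≈ 11.434 μg/mL.

11.4 μg/mL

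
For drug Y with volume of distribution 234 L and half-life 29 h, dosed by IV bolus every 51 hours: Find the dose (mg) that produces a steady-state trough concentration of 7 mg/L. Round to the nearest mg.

3905 mg

τ/t½ = 51/29 ≈ 1.7586, so f = (1/2)^(51/29) ≈ 0.295531.
Cmin,ss = (D/Vd)·f/(1−f), so D = Cmin,ss·Vd·(1−f)/f.
D = 7 × 234 × (1−f)/f ≈ 7 × 234 × 2.38374 ≈ 3904.57 mg.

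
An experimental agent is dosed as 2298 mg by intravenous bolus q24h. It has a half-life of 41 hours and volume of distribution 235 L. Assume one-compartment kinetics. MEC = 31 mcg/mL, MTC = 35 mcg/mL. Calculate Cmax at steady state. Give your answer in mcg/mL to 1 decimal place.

k = ln2/t½ = ln2/41 ≈ 0.016906 h⁻¹; fraction remaining f = e^(−kτ) = e^(−0.016906×24) ≈ 0.6665.
At steady state, accumulation factor R = 1/(1 − e^(−kτ)) ≈ 2.9985.
Each bolus raises the concentration by D/Vd = 2298/235 ≈ 9.779 mcg/mL.
Cmax,ss = C₀/(1 − f) ≈ 9.779/0.3335 ≈ 29.322 mcg/mL.
Peak 29.3 mcg/mL vs MTC 35 mcg/mL: below toxic threshold.

29.3 mcg/mL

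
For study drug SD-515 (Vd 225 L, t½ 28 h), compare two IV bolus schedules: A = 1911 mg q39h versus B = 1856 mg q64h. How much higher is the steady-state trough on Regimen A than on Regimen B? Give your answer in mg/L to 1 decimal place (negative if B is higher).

Regimen A: f = (1/2)^(39/28) ≈ 0.3808; Cmin,ss = (1911/225)·f/(1−f) ≈ 5.223 mg/L.
Regimen B: f = (1/2)^(64/28) ≈ 0.2051; Cmin,ss = (1856/225)·f/(1−f) ≈ 2.128 mg/L.
Difference ≈ 5.223 − 2.128 ≈ 3.095 mg/L.

3.1 mg/L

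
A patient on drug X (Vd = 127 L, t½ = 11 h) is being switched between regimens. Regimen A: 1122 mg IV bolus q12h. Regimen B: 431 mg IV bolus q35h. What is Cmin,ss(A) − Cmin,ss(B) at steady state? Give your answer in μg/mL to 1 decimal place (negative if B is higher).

7.4 μg/mL

Regimen A: f = (1/2)^(12/11) ≈ 0.4695; Cmin,ss = (1122/127)·f/(1−f) ≈ 7.819 μg/mL.
Regimen B: f = (1/2)^(35/11) ≈ 0.1102; Cmin,ss = (431/127)·f/(1−f) ≈ 0.420 μg/mL.
Difference ≈ 7.819 − 0.420 ≈ 7.399 μg/mL.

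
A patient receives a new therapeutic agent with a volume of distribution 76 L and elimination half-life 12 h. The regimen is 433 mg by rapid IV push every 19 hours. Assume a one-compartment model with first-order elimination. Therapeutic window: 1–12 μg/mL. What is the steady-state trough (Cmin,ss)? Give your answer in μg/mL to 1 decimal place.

2.9 μg/mL

τ/t½ = 19/12 ≈ 1.5833, so fraction remaining f = (1/2)^(19/12) ≈ 0.3337.
At steady state, accumulation factor R = 1/(1 − e^(−kτ)) ≈ 1.5008.
Single-dose peak C₀ = D/Vd = 433/76 ≈ 5.697 μg/mL.
Steady-state peak Cmax,ss = C₀·R ≈ 5.697 × 1.5008 ≈ 8.550 μg/mL.
One interval later, Cmin,ss = Cmax,ss·e^(−kτ) ≈ 8.550 × 0.3337 ≈ 2.853 μg/mL.
Trough 2.9 μg/mL vs MEC 1 μg/mL: adequate.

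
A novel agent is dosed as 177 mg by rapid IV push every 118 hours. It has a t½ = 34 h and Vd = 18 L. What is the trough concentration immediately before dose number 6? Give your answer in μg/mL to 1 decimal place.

f = (1/2)^(τ/t½) = (1/2)^(118/34) ≈ 0.0902.
C₀ = D/Vd = 177/18 ≈ 9.833 μg/mL.
Before the 6th dose, 5 doses have been given. Superposition: Cmin = C₀·(f + f² + … + f^5).
≈ 9.833 × (0.0902 + 0.0081 + 0.0007 + 0.0001 + 0.0000) ≈ 9.833 × 0.0991 ≈ 0.974 μg/mL.

1.0 μg/mL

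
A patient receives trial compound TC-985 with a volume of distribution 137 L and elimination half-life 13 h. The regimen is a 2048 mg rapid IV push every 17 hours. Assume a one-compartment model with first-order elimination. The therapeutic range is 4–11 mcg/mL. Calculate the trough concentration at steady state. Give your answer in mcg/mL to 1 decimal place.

10.1 mcg/mL

k = ln2/t½ = ln2/13 ≈ 0.053319 h⁻¹; fraction remaining f = e^(−kτ) = e^(−0.053319×17) ≈ 0.4040.
Each bolus raises the concentration by D/Vd = 2048/137 ≈ 14.949 mcg/mL.
Steady-state trough Cmin,ss = C₀·f/(1−f) ≈ 14.949 × 0.4040/0.5960 ≈ 10.133 mcg/mL.
Trough 10.1 mcg/mL vs MEC 4 mcg/mL: adequate.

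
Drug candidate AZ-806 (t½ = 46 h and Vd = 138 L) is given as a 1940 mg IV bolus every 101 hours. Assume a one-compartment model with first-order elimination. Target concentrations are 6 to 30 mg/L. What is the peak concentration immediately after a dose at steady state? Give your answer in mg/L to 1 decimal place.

18.0 mg/L

Over one 101-h interval, 101/46 ≈ 2.1957 half-lives elapse, leaving f ≈ 0.2183 of each dose.
At steady state, accumulation factor R = 1/(1 − e^(−kτ)) ≈ 1.2793.
Single-dose peak C₀ = D/Vd = 1940/138 ≈ 14.058 mg/L.
Steady-state peak Cmax,ss = C₀·R ≈ 14.058 × 1.2793 ≈ 17.984 mg/L.
Peak 18.0 mg/L vs MTC 30 mg/L: below toxic threshold.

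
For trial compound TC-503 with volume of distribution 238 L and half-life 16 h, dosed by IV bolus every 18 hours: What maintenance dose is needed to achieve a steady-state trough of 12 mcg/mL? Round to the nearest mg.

3373 mg

τ/t½ = 18/16 ≈ 1.125, so f = (1/2)^(18/16) ≈ 0.458502.
Cmin,ss = (D/Vd)·f/(1−f), so D = Cmin,ss·Vd·(1−f)/f.
D = 12 × 238 × (1−f)/f ≈ 12 × 238 × 1.18102 ≈ 3372.99 mg.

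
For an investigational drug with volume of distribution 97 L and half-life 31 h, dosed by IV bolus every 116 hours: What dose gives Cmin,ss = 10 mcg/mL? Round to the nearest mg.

τ/t½ = 116/31 ≈ 3.7419, so f = (1/2)^(116/31) ≈ 0.074742.
Cmin,ss = (D/Vd)·f/(1−f), so D = Cmin,ss·Vd·(1−f)/f.
D = 10 × 97 × (1−f)/f ≈ 10 × 97 × 12.37936 ≈ 12007.98 mg.

12008 mg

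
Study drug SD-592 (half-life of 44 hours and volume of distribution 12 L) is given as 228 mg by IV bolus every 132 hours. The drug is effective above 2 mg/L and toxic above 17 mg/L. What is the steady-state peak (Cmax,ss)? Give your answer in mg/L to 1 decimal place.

21.7 mg/L

The dosing interval is 3 half-lives, so f = 2^(−3) = 0.125.
Accumulation ratio R = 1/(1 − f) = 1/0.875 = 8/7.
Single-dose peak C₀ = D/Vd = 228/12 = 19 mg/L.
Steady-state peak Cmax,ss = C₀·R = 19 × 8/7 ≈ 21.714 mg/L.
Peak 21.7 mg/L vs MTC 17 mg/L: exceeds toxic threshold.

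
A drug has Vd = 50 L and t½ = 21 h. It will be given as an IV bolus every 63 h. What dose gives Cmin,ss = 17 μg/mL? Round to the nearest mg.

τ/t½ = 63/21 ≈ 3, so f = (1/2)^(63/21) ≈ 0.125000.
Cmin,ss = (D/Vd)·f/(1−f), so D = Cmin,ss·Vd·(1−f)/f.
D = 17 × 50 × (1−f)/f ≈ 17 × 50 × 7.00000 ≈ 5950.00 mg.

5950 mg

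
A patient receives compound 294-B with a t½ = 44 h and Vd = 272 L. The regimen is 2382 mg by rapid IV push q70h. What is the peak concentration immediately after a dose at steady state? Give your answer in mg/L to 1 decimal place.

τ/t½ = 70/44 ≈ 1.5909, so fraction remaining f = (1/2)^(70/44) ≈ 0.3320.
Accumulation ratio R = 1/(1 − f) ≈ 1/0.6680 ≈ 1.4970.
Single-dose peak C₀ = D/Vd = 2382/272 ≈ 8.757 mg/L.
Cmax,ss = C₀/(1 − f) ≈ 8.757/0.6680 ≈ 13.109 mg/L.

13.1 mg/L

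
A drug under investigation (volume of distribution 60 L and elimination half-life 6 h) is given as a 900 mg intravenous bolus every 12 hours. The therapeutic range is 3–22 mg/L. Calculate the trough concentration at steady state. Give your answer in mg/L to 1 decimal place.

The dosing interval is 2 half-lives, so f = 2^(−2) = 0.25.
Accumulation ratio R = 1/(1 − f) = 1/0.75 = 4/3.
Single-dose peak C₀ = D/Vd = 900/60 = 15 mg/L.
Steady-state peak Cmax,ss = C₀·R = 15 × 4/3 ≈ 20.000 mg/L.
Steady-state trough Cmin,ss = Cmax,ss·f ≈ 20.000 × 0.25 ≈ 5.000 mg/L.
Trough 5.0 mg/L vs MEC 3 mg/L: adequate.

5.0 mg/L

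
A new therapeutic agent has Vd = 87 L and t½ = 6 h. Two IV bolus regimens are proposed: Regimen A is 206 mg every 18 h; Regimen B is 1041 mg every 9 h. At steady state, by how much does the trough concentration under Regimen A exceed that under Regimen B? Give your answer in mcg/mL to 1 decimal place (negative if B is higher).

-6.2 mcg/mL

Regimen A: f = (1/2)^(18/6) ≈ 0.1250; Cmin,ss = (206/87)·f/(1−f) ≈ 0.338 mcg/mL.
Regimen B: f = (1/2)^(9/6) ≈ 0.3536; Cmin,ss = (1041/87)·f/(1−f) ≈ 6.545 mcg/mL.
Difference ≈ 0.338 − 6.545 ≈ -6.207 mcg/mL.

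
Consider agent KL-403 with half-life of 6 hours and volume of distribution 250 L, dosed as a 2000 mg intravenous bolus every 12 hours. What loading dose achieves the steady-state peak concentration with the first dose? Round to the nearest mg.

2667 mg

f = (1/2)^(12/6) ≈ 0.250000; accumulation ratio R = 1/(1−f) ≈ 1.33333.
Loading dose to hit Cmax,ss on first dose: D_load = D_maint·R ≈ 2000 × 1.33333 ≈ 2666.66 mg.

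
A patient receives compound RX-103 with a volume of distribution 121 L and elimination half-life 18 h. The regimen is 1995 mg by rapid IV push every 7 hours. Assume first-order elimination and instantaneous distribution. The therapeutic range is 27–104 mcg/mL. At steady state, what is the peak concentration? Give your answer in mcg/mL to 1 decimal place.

τ/t½ = 7/18 ≈ 0.38889, so fraction remaining f = (1/2)^(7/18) ≈ 0.7637.
At steady state, accumulation factor R = 1/(1 − e^(−kτ)) ≈ 4.2319.
Each bolus raises the concentration by D/Vd = 1995/121 ≈ 16.488 mcg/mL.
Cmax,ss = C₀/(1 − f) ≈ 16.488/0.2363 ≈ 69.776 mcg/mL.
Peak 69.8 mcg/mL vs MTC 104 mcg/mL: below toxic threshold.

69.8 mcg/mL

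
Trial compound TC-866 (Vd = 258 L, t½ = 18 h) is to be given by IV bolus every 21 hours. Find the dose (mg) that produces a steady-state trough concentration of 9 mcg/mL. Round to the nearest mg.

2891 mg

τ/t½ = 21/18 ≈ 1.1667, so f = (1/2)^(21/18) ≈ 0.445449.
Cmin,ss = (D/Vd)·f/(1−f), so D = Cmin,ss·Vd·(1−f)/f.
D = 9 × 258 × (1−f)/f ≈ 9 × 258 × 1.24493 ≈ 2890.73 mg.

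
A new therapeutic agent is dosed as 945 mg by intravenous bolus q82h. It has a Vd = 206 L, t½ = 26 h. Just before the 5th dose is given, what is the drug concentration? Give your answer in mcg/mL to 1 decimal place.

0.6 mcg/mL

f = (1/2)^(τ/t½) = (1/2)^(82/26) ≈ 0.1124.
C₀ = D/Vd = 945/206 ≈ 4.587 mcg/mL.
Before the 5th dose, 4 doses have been given. Superposition: Cmin = C₀·(f + f² + … + f^4).
≈ 4.587 × (0.1124 + 0.0126 + 0.0014 + 0.0002) ≈ 4.587 × 0.1266 ≈ 0.581 mcg/mL.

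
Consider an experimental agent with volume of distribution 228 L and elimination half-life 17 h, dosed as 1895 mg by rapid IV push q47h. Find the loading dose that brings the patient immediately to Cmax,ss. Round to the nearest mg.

f = (1/2)^(47/17) ≈ 0.147143; accumulation ratio R = 1/(1−f) ≈ 1.17253.
Loading dose to hit Cmax,ss on first dose: D_load = D_maint·R ≈ 1895 × 1.17253 ≈ 2221.94 mg.

2222 mg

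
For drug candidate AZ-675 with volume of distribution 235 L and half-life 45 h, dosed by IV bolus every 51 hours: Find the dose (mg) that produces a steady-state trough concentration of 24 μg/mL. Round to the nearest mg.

τ/t½ = 51/45 ≈ 1.1333, so f = (1/2)^(51/45) ≈ 0.455861.
Cmin,ss = (D/Vd)·f/(1−f), so D = Cmin,ss·Vd·(1−f)/f.
D = 24 × 235 × (1−f)/f ≈ 24 × 235 × 1.19365 ≈ 6732.19 mg.

6732 mg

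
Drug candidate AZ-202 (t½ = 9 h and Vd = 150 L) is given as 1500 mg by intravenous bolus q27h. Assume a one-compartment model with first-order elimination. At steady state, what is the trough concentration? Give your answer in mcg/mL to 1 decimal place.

1.4 mcg/mL

τ = 27 h = 3 half-lives, so f = (1/2)^3 = 0.125.
Accumulation ratio R = 1/(1 − f) = 1/0.875 = 8/7.
Single-dose peak C₀ = D/Vd = 1500/150 = 10 mcg/mL.
Steady-state peak Cmax,ss = C₀·R = 10 × 8/7 ≈ 11.429 mcg/mL.
Steady-state trough Cmin,ss = Cmax,ss·f ≈ 11.429 × 0.125 ≈ 1.429 mcg/mL.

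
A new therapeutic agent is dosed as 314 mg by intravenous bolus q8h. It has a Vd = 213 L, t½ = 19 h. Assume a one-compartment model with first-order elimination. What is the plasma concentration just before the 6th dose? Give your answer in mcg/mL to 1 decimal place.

3.3 mcg/mL

f = (1/2)^(τ/t½) = (1/2)^(8/19) ≈ 0.7469.
C₀ = D/Vd = 314/213 ≈ 1.474 mcg/mL.
Before the 6th dose, 5 doses have been given. Superposition: Cmin = C₀·(f + f² + … + f^5).
≈ 1.474 × (0.7469 + 0.5579 + 0.4167 + 0.3112 + 0.2324) ≈ 1.474 × 2.2651 ≈ 3.339 mcg/mL.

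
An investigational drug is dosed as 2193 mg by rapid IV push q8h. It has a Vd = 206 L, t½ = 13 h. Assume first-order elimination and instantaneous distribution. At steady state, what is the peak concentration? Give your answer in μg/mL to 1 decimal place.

30.7 μg/mL

τ/t½ = 8/13 ≈ 0.61538, so fraction remaining f = (1/2)^(8/13) ≈ 0.6528.
Accumulation ratio R = 1/(1 − f) ≈ 1/0.3472 ≈ 2.8802.
Single-dose peak C₀ = D/Vd = 2193/206 ≈ 10.646 μg/mL.
Cmax,ss = C₀/(1 − f) ≈ 10.646/0.3472 ≈ 30.662 μg/mL.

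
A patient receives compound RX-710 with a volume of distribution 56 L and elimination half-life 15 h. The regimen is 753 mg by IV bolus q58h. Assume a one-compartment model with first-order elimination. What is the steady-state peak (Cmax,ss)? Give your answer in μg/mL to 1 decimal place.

14.4 μg/mL

k = ln2/t½ = ln2/15 ≈ 0.046210 h⁻¹; fraction remaining f = e^(−kτ) = e^(−0.046210×58) ≈ 0.0686.
Accumulation ratio R = 1/(1 − f) ≈ 1/0.9314 ≈ 1.0737.
Single-dose peak C₀ = D/Vd = 753/56 ≈ 13.446 μg/mL.
Steady-state peak Cmax,ss = C₀·R ≈ 13.446 × 1.0737 ≈ 14.437 μg/mL.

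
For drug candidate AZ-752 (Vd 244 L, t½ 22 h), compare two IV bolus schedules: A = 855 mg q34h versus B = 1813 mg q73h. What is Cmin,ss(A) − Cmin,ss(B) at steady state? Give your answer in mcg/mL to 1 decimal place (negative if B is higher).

1.0 mcg/mL

Regimen A: f = (1/2)^(34/22) ≈ 0.3426; Cmin,ss = (855/244)·f/(1−f) ≈ 1.826 mcg/mL.
Regimen B: f = (1/2)^(73/22) ≈ 0.1003; Cmin,ss = (1813/244)·f/(1−f) ≈ 0.828 mcg/mL.
Difference ≈ 1.826 − 0.828 ≈ 0.998 mcg/mL.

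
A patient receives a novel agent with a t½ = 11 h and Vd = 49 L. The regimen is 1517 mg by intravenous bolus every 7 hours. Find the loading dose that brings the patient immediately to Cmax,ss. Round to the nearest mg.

4253 mg

f = (1/2)^(7/11) ≈ 0.643332; accumulation ratio R = 1/(1−f) ≈ 2.80373.
Loading dose to hit Cmax,ss on first dose: D_load = D_maint·R ≈ 1517 × 2.80373 ≈ 4253.26 mg.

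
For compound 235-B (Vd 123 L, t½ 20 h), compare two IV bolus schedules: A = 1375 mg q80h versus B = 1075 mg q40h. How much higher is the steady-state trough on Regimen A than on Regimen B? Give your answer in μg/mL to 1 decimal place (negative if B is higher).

-2.2 μg/mL

Regimen A: f = (1/2)^(80/20) ≈ 0.0625; Cmin,ss = (1375/123)·f/(1−f) ≈ 0.745 μg/mL.
Regimen B: f = (1/2)^(40/20) ≈ 0.2500; Cmin,ss = (1075/123)·f/(1−f) ≈ 2.913 μg/mL.
Difference ≈ 0.745 − 2.913 ≈ -2.168 μg/mL.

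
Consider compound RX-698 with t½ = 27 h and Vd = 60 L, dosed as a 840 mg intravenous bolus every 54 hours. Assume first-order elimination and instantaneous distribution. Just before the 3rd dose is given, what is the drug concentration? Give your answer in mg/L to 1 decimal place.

f = (1/2)^(τ/t½) = (1/2)^(54/27) ≈ 0.2500.
C₀ = D/Vd = 840/60 ≈ 14.000 mg/L.
Before the 3rd dose, 2 doses have been given. Superposition: Cmin = C₀·(f + f²).
≈ 14.000 × (0.2500 + 0.0625) ≈ 14.000 × 0.3125 ≈ 4.375 mg/L.

4.4 mg/L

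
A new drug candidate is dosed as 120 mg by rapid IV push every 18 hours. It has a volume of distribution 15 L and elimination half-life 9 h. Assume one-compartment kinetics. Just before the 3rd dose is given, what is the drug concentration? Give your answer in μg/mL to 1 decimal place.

f = (1/2)^(τ/t½) = (1/2)^(18/9) ≈ 0.2500.
C₀ = D/Vd = 120/15 ≈ 8.000 μg/mL.
Before the 3rd dose, 2 doses have been given. Superposition: Cmin = C₀·(f + f²).
≈ 8.000 × (0.2500 + 0.0625) ≈ 8.000 × 0.3125 ≈ 2.500 μg/mL.

2.5 μg/mL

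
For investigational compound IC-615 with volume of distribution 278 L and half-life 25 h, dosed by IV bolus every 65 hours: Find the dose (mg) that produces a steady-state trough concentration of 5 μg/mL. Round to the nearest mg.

τ/t½ = 65/25 ≈ 2.6, so f = (1/2)^(65/25) ≈ 0.164938.
Cmin,ss = (D/Vd)·f/(1−f), so D = Cmin,ss·Vd·(1−f)/f.
D = 5 × 278 × (1−f)/f ≈ 5 × 278 × 5.06288 ≈ 7037.40 mg.

7037 mg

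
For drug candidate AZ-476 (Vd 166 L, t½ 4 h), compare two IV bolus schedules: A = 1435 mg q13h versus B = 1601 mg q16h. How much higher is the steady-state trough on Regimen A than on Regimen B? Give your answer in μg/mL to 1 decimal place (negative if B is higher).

0.4 μg/mL

Regimen A: f = (1/2)^(13/4) ≈ 0.1051; Cmin,ss = (1435/166)·f/(1−f) ≈ 1.015 μg/mL.
Regimen B: f = (1/2)^(16/4) ≈ 0.0625; Cmin,ss = (1601/166)·f/(1−f) ≈ 0.643 μg/mL.
Difference ≈ 1.015 − 0.643 ≈ 0.372 μg/mL.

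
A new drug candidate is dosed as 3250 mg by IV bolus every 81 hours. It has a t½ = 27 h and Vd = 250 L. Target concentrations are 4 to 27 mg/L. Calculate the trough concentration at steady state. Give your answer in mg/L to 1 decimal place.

τ = 81 h = 3 half-lives, so f = (1/2)^3 = 0.125.
At steady state, R = 1/(1 − 0.125) = 8/7.
Single-dose peak C₀ = D/Vd = 3250/250 = 13 mg/L.
Steady-state peak Cmax,ss = C₀·R = 13 × 8/7 ≈ 14.857 mg/L.
Steady-state trough Cmin,ss = Cmax,ss·f ≈ 14.857 × 0.125 ≈ 1.857 mg/L.
Trough 1.9 mg/L vs MEC 4 mg/L: subtherapeutic.

1.9 mg/L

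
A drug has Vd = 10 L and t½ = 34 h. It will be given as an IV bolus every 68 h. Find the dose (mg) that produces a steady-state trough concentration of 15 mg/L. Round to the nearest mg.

τ/t½ = 68/34 ≈ 2, so f = (1/2)^(68/34) ≈ 0.250000.
Cmin,ss = (D/Vd)·f/(1−f), so D = Cmin,ss·Vd·(1−f)/f.
D = 15 × 10 × (1−f)/f ≈ 15 × 10 × 3.00000 ≈ 450.00 mg.

450 mg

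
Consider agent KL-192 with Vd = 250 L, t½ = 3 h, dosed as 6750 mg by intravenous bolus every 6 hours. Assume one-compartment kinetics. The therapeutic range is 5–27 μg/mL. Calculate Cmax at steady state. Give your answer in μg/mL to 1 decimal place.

36.0 μg/mL

τ = 6 h = 2 half-lives, so f = (1/2)^2 = 0.25.
At steady state, R = 1/(1 − 0.25) = 4/3.
Single-dose peak C₀ = D/Vd = 6750/250 = 27 μg/mL.
Steady-state peak Cmax,ss = C₀·R = 27 × 4/3 ≈ 36.000 μg/mL.
Peak 36.0 μg/mL vs MTC 27 μg/mL: exceeds toxic threshold.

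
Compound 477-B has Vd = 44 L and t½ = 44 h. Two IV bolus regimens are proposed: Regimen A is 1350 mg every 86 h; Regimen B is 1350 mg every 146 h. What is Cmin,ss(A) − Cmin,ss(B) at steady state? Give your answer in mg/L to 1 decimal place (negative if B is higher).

Regimen A: f = (1/2)^(86/44) ≈ 0.2580; Cmin,ss = (1350/44)·f/(1−f) ≈ 10.668 mg/L.
Regimen B: f = (1/2)^(146/44) ≈ 0.1003; Cmin,ss = (1350/44)·f/(1−f) ≈ 3.420 mg/L.
Difference ≈ 10.668 − 3.420 ≈ 7.248 mg/L.

7.2 mg/L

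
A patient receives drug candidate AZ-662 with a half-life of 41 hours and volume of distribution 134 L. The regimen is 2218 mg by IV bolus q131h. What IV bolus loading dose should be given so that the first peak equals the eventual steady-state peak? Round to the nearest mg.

2490 mg

f = (1/2)^(131/41) ≈ 0.109187; accumulation ratio R = 1/(1−f) ≈ 1.12257.
Loading dose to hit Cmax,ss on first dose: D_load = D_maint·R ≈ 2218 × 1.12257 ≈ 2489.86 mg.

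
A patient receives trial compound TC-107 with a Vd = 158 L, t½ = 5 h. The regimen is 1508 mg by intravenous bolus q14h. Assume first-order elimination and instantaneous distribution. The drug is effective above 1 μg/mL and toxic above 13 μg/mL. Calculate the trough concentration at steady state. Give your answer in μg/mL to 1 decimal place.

Over one 14-h interval, 14/5 ≈ 2.8 half-lives elapse, leaving f ≈ 0.1436 of each dose.
Accumulation ratio R = 1/(1 − f) ≈ 1/0.8564 ≈ 1.1677.
Single-dose peak C₀ = D/Vd = 1508/158 ≈ 9.544 μg/mL.
Cmax,ss = C₀/(1 − f) ≈ 9.544/0.8564 ≈ 11.144 μg/mL.
One interval later, Cmin,ss = Cmax,ss·e^(−kτ) ≈ 11.144 × 0.1436 ≈ 1.600 μg/mL.
Trough 1.6 μg/mL vs MEC 1 μg/mL: adequate.

1.6 μg/mL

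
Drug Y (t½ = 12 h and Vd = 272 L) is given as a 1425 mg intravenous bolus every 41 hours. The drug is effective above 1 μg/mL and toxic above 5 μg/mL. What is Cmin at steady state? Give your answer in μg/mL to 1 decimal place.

k = ln2/t½ = ln2/12 ≈ 0.057762 h⁻¹; fraction remaining f = e^(−kτ) = e^(−0.057762×41) ≈ 0.0936.
Single-dose peak C₀ = D/Vd = 1425/272 ≈ 5.239 μg/mL.
Steady-state trough Cmin,ss = C₀·f/(1−f) ≈ 5.239 × 0.0936/0.9064 ≈ 0.541 μg/mL.
Trough 0.5 μg/mL vs MEC 1 μg/mL: subtherapeutic.

0.5 μg/mL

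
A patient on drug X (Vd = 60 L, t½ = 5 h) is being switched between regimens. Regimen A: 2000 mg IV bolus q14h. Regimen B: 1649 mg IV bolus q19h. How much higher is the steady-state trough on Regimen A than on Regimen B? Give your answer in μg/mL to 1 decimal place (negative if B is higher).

3.5 μg/mL

Regimen A: f = (1/2)^(14/5) ≈ 0.1436; Cmin,ss = (2000/60)·f/(1−f) ≈ 5.589 μg/mL.
Regimen B: f = (1/2)^(19/5) ≈ 0.0718; Cmin,ss = (1649/60)·f/(1−f) ≈ 2.126 μg/mL.
Difference ≈ 5.589 − 2.126 ≈ 3.463 μg/mL.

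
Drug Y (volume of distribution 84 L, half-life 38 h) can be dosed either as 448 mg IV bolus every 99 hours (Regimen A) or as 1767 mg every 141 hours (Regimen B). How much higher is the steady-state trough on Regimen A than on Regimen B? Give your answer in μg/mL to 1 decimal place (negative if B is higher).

Regimen A: f = (1/2)^(99/38) ≈ 0.1643; Cmin,ss = (448/84)·f/(1−f) ≈ 1.049 μg/mL.
Regimen B: f = (1/2)^(141/38) ≈ 0.0764; Cmin,ss = (1767/84)·f/(1−f) ≈ 1.740 μg/mL.
Difference ≈ 1.049 − 1.740 ≈ -0.691 μg/mL.

-0.7 μg/mL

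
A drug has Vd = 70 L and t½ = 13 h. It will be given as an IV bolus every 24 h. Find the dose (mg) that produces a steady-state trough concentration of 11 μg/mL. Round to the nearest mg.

τ/t½ = 24/13 ≈ 1.8462, so f = (1/2)^(24/13) ≈ 0.278133.
Cmin,ss = (D/Vd)·f/(1−f), so D = Cmin,ss·Vd·(1−f)/f.
D = 11 × 70 × (1−f)/f ≈ 11 × 70 × 2.59540 ≈ 1998.46 mg.

1998 mg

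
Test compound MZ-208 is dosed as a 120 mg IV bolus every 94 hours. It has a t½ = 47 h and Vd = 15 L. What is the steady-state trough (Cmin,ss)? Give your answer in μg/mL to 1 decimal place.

2.7 μg/mL

τ = 94 h = 2 half-lives, so f = (1/2)^2 = 0.25.
Accumulation ratio R = 1/(1 − f) = 1/0.75 = 4/3.
Single-dose peak C₀ = D/Vd = 120/15 = 8 μg/mL.
Steady-state peak Cmax,ss = C₀·R = 8 × 4/3 ≈ 10.667 μg/mL.
Steady-state trough Cmin,ss = Cmax,ss·f ≈ 10.667 × 0.25 ≈ 2.667 μg/mL.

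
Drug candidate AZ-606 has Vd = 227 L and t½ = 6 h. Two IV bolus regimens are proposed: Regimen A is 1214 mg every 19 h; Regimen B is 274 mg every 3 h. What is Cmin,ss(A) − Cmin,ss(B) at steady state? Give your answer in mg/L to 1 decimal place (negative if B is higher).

-2.2 mg/L

Regimen A: f = (1/2)^(19/6) ≈ 0.1114; Cmin,ss = (1214/227)·f/(1−f) ≈ 0.670 mg/L.
Regimen B: f = (1/2)^(3/6) ≈ 0.7071; Cmin,ss = (274/227)·f/(1−f) ≈ 2.914 mg/L.
Difference ≈ 0.670 − 2.914 ≈ -2.244 mg/L.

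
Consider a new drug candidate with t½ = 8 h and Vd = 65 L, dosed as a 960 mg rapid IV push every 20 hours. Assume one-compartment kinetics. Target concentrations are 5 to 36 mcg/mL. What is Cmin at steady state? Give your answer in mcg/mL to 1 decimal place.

τ/t½ = 20/8 ≈ 2.5, so fraction remaining f = (1/2)^(20/8) ≈ 0.1768.
At steady state, accumulation factor R = 1/(1 − e^(−kτ)) ≈ 1.2148.
Single-dose peak C₀ = D/Vd = 960/65 ≈ 14.769 mcg/mL.
Steady-state peak Cmax,ss = C₀·R ≈ 14.769 × 1.2148 ≈ 17.941 mcg/mL.
Steady-state trough Cmin,ss = Cmax,ss·f ≈ 17.941 × 0.1768 ≈ 3.172 mcg/mL.
Trough 3.2 mcg/mL vs MEC 5 mcg/mL: subtherapeutic.

3.2 mcg/mL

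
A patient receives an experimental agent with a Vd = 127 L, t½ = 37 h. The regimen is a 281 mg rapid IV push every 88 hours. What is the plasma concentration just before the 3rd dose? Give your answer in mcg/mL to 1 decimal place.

f = (1/2)^(τ/t½) = (1/2)^(88/37) ≈ 0.1923.
C₀ = D/Vd = 281/127 ≈ 2.213 mcg/mL.
Before the 3rd dose, 2 doses have been given. Superposition: Cmin = C₀·(f + f²).
≈ 2.213 × (0.1923 + 0.0370) ≈ 2.213 × 0.2293 ≈ 0.507 mcg/mL.

0.5 mcg/mL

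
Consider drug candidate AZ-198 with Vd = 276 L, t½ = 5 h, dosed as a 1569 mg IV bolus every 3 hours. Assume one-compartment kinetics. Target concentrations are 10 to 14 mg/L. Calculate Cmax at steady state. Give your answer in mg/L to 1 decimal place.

τ/t½ = 3/5 ≈ 0.6, so fraction remaining f = (1/2)^(3/5) ≈ 0.6598.
Accumulation ratio R = 1/(1 − f) ≈ 1/0.3402 ≈ 2.9394.
Each bolus raises the concentration by D/Vd = 1569/276 ≈ 5.685 mg/L.
Cmax,ss = C₀/(1 − f) ≈ 5.685/0.3402 ≈ 16.711 mg/L.
Peak 16.7 mg/L vs MTC 14 mg/L: exceeds toxic threshold.

16.7 mg/L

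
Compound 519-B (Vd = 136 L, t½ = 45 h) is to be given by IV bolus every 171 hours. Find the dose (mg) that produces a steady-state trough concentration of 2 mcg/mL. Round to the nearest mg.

τ/t½ = 171/45 ≈ 3.8, so f = (1/2)^(171/45) ≈ 0.071794.
Cmin,ss = (D/Vd)·f/(1−f), so D = Cmin,ss·Vd·(1−f)/f.
D = 2 × 136 × (1−f)/f ≈ 2 × 136 × 12.92874 ≈ 3516.62 mg.

3517 mg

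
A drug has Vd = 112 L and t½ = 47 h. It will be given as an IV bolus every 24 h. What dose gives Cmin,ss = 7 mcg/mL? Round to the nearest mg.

τ/t½ = 24/47 ≈ 0.51064, so f = (1/2)^(24/47) ≈ 0.701912.
Cmin,ss = (D/Vd)·f/(1−f), so D = Cmin,ss·Vd·(1−f)/f.
D = 7 × 112 × (1−f)/f ≈ 7 × 112 × 0.42468 ≈ 332.95 mg.

333 mg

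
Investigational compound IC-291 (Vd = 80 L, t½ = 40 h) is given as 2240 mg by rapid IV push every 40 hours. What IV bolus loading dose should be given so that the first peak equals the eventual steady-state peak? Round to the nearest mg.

4480 mg

f = (1/2)^(40/40) ≈ 0.500000; accumulation ratio R = 1/(1−f) ≈ 2.00000.
Loading dose to hit Cmax,ss on first dose: D_load = D_maint·R ≈ 2240 × 2.00000 ≈ 4480.00 mg.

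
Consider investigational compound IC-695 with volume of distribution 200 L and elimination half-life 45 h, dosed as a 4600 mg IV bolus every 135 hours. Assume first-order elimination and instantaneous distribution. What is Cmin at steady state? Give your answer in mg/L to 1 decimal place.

3.3 mg/L

The dosing interval is 3 half-lives, so f = 2^(−3) = 0.125.
Accumulation ratio R = 1/(1 − f) = 1/0.875 = 8/7.
Single-dose peak C₀ = D/Vd = 4600/200 = 23 mg/L.
Steady-state peak Cmax,ss = C₀·R = 23 × 8/7 ≈ 26.286 mg/L.
Steady-state trough Cmin,ss = Cmax,ss·f ≈ 26.286 × 0.125 ≈ 3.286 mg/L.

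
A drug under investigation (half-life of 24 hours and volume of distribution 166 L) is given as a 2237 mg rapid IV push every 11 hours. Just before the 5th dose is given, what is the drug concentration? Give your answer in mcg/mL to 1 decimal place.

25.9 mcg/mL

f = (1/2)^(τ/t½) = (1/2)^(11/24) ≈ 0.7278.
C₀ = D/Vd = 2237/166 ≈ 13.476 mcg/mL.
Before the 5th dose, 4 doses have been given. Superposition: Cmin = C₀·(f + f² + … + f^4).
≈ 13.476 × (0.7278 + 0.5297 + 0.3855 + 0.2806) ≈ 13.476 × 1.9236 ≈ 25.922 mcg/mL.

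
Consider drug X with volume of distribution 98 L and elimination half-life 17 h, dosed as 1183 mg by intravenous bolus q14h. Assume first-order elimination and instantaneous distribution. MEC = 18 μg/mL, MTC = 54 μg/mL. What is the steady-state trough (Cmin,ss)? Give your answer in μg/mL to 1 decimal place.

τ/t½ = 14/17 ≈ 0.82353, so fraction remaining f = (1/2)^(14/17) ≈ 0.5651.
Each bolus raises the concentration by D/Vd = 1183/98 ≈ 12.071 μg/mL.
Steady-state trough Cmin,ss = C₀·f/(1−f) ≈ 12.071 × 0.5651/0.4349 ≈ 15.685 μg/mL.
Trough 15.7 μg/mL vs MEC 18 μg/mL: subtherapeutic.

15.7 μg/mL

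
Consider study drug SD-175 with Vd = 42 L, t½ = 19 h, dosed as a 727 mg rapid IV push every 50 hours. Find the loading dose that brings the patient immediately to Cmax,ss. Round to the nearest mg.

f = (1/2)^(50/19) ≈ 0.161367; accumulation ratio R = 1/(1−f) ≈ 1.19242.
Loading dose to hit Cmax,ss on first dose: D_load = D_maint·R ≈ 727 × 1.19242 ≈ 866.89 mg.

867 mg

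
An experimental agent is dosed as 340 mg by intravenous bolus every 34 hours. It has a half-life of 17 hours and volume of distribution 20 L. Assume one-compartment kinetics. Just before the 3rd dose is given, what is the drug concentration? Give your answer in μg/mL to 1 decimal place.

5.3 μg/mL

f = (1/2)^(τ/t½) = (1/2)^(34/17) ≈ 0.2500.
C₀ = D/Vd = 340/20 ≈ 17.000 μg/mL.
Before the 3rd dose, 2 doses have been given. Superposition: Cmin = C₀·(f + f²).
≈ 17.000 × (0.2500 + 0.0625) ≈ 17.000 × 0.3125 ≈ 5.312 μg/mL.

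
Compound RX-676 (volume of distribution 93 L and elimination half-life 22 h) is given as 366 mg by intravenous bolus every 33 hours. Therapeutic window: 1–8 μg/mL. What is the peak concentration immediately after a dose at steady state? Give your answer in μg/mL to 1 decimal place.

τ/t½ = 33/22 ≈ 1.5, so fraction remaining f = (1/2)^(33/22) ≈ 0.3536.
At steady state, accumulation factor R = 1/(1 − e^(−kτ)) ≈ 1.5470.
Single-dose peak C₀ = D/Vd = 366/93 ≈ 3.935 μg/mL.
Steady-state peak Cmax,ss = C₀·R ≈ 3.935 × 1.5470 ≈ 6.087 μg/mL.
Peak 6.1 μg/mL vs MTC 8 μg/mL: below toxic threshold.

6.1 μg/mL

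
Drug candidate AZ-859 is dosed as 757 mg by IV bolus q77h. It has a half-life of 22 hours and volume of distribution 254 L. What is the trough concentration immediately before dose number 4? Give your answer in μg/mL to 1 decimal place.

f = (1/2)^(τ/t½) = (1/2)^(77/22) ≈ 0.0884.
C₀ = D/Vd = 757/254 ≈ 2.980 μg/mL.
Before the 4th dose, 3 doses have been given. Superposition: Cmin = C₀·(f + f² + … + f^3).
≈ 2.980 × (0.0884 + 0.0078 + 0.0007) ≈ 2.980 × 0.0969 ≈ 0.289 μg/mL.

0.3 μg/mL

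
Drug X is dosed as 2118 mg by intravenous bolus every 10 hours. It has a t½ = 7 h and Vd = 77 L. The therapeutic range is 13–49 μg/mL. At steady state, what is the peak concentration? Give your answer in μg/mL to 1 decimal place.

k = ln2/t½ = ln2/7 ≈ 0.099021 h⁻¹; fraction remaining f = e^(−kτ) = e^(−0.099021×10) ≈ 0.3715.
At steady state, accumulation factor R = 1/(1 − e^(−kτ)) ≈ 1.5911.
Single-dose peak C₀ = D/Vd = 2118/77 ≈ 27.506 μg/mL.
Steady-state peak Cmax,ss = C₀·R ≈ 27.506 × 1.5911 ≈ 43.765 μg/mL.
Peak 43.8 μg/mL vs MTC 49 μg/mL: below toxic threshold.

43.8 μg/mL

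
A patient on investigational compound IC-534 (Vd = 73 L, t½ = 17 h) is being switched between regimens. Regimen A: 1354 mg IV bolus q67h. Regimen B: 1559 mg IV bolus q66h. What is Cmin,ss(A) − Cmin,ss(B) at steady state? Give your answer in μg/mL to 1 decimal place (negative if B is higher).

-0.3 μg/mL

Regimen A: f = (1/2)^(67/17) ≈ 0.0651; Cmin,ss = (1354/73)·f/(1−f) ≈ 1.292 μg/mL.
Regimen B: f = (1/2)^(66/17) ≈ 0.0678; Cmin,ss = (1559/73)·f/(1−f) ≈ 1.553 μg/mL.
Difference ≈ 1.292 − 1.553 ≈ -0.261 μg/mL.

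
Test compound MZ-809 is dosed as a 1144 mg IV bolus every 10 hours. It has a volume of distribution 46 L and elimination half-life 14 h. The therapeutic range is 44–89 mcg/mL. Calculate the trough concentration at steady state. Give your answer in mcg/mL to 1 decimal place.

38.8 mcg/mL

Over one 10-h interval, 10/14 ≈ 0.71429 half-lives elapse, leaving f ≈ 0.6095 of each dose.
At steady state, accumulation factor R = 1/(1 − e^(−kτ)) ≈ 2.5608.
Each bolus raises the concentration by D/Vd = 1144/46 ≈ 24.870 mcg/mL.
Cmax,ss = C₀/(1 − f) ≈ 24.870/0.3905 ≈ 63.688 mcg/mL.
One interval later, Cmin,ss = Cmax,ss·e^(−kτ) ≈ 63.688 × 0.6095 ≈ 38.818 mcg/mL.
Trough 38.8 mcg/mL vs MEC 44 mcg/mL: subtherapeutic.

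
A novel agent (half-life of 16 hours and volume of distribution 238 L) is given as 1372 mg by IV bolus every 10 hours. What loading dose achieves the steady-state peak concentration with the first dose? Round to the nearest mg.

f = (1/2)^(10/16) ≈ 0.648420; accumulation ratio R = 1/(1−f) ≈ 2.84430.
Loading dose to hit Cmax,ss on first dose: D_load = D_maint·R ≈ 1372 × 2.84430 ≈ 3902.38 mg.

3902 mg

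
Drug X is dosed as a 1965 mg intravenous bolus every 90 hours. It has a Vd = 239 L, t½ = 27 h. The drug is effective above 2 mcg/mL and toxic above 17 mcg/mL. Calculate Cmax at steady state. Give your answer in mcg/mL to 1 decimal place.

9.1 mcg/mL

k = ln2/t½ = ln2/27 ≈ 0.025672 h⁻¹; fraction remaining f = e^(−kτ) = e^(−0.025672×90) ≈ 0.0992.
Accumulation ratio R = 1/(1 − f) ≈ 1/0.9008 ≈ 1.1101.
Single-dose peak C₀ = D/Vd = 1965/239 ≈ 8.222 mcg/mL.
Steady-state peak Cmax,ss = C₀·R ≈ 8.222 × 1.1101 ≈ 9.127 mcg/mL.
Peak 9.1 mcg/mL vs MTC 17 mcg/mL: below toxic threshold.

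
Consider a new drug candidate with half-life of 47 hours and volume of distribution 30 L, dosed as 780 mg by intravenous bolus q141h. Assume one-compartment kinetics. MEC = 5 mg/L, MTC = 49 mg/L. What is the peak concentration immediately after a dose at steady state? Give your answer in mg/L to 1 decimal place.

The dosing interval is 3 half-lives, so f = 2^(−3) = 0.125.
At steady state, R = 1/(1 − 0.125) = 8/7.
Single-dose peak C₀ = D/Vd = 780/30 = 26 mg/L.
Steady-state peak Cmax,ss = C₀·R = 26 × 8/7 ≈ 29.714 mg/L.
Peak 29.7 mg/L vs MTC 49 mg/L: below toxic threshold.

29.7 mg/L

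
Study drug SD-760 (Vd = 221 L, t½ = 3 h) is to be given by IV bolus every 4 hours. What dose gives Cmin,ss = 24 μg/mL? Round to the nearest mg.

8061 mg

τ/t½ = 4/3 ≈ 1.3333, so f = (1/2)^(4/3) ≈ 0.396850.
Cmin,ss = (D/Vd)·f/(1−f), so D = Cmin,ss·Vd·(1−f)/f.
D = 24 × 221 × (1−f)/f ≈ 24 × 221 × 1.51984 ≈ 8061.23 mg.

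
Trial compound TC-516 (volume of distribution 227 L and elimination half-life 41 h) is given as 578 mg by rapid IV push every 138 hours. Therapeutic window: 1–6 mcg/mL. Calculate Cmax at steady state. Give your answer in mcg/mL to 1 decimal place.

2.8 mcg/mL

τ/t½ = 138/41 ≈ 3.3659, so fraction remaining f = (1/2)^(138/41) ≈ 0.0970.
Accumulation ratio R = 1/(1 − f) ≈ 1/0.9030 ≈ 1.1074.
Single-dose peak C₀ = D/Vd = 578/227 ≈ 2.546 mcg/mL.
Steady-state peak Cmax,ss = C₀·R ≈ 2.546 × 1.1074 ≈ 2.819 mcg/mL.
Peak 2.8 mcg/mL vs MTC 6 mcg/mL: below toxic threshold.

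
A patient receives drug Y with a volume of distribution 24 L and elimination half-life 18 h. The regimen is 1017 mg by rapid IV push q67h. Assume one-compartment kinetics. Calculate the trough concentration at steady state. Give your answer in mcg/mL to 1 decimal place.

3.5 mcg/mL

τ/t½ = 67/18 ≈ 3.7222, so fraction remaining f = (1/2)^(67/18) ≈ 0.0758.
At steady state, accumulation factor R = 1/(1 − e^(−kτ)) ≈ 1.0820.
Single-dose peak C₀ = D/Vd = 1017/24 ≈ 42.375 mcg/mL.
Steady-state peak Cmax,ss = C₀·R ≈ 42.375 × 1.0820 ≈ 45.850 mcg/mL.
Steady-state trough Cmin,ss = Cmax,ss·f ≈ 45.850 × 0.0758 ≈ 3.475 mcg/mL.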